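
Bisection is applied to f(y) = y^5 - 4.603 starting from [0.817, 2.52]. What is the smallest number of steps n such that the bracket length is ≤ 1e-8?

Initial width b − a = 2.52 − 0.817 = 1.703000.
After n steps the width is (b−a)/2^n; need (b−a)/2^n ≤ 1e-8.
So n ≥ log₂(1.703000/1e-8) = log₂(170300000.0000) ≈ 27.3435.
Hence n = 28.

28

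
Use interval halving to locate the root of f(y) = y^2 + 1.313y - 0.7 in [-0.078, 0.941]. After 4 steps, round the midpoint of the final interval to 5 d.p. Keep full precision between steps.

f(-0.078000) = -0.796330, f(0.941000) = 1.421014 (opposite signs)
step 1: m = 0.431500, f(m) = 0.052752 > 0 → root in [-0.078000, 0.431500]
step 2: m = 0.176750, f(m) = -0.436687 < 0 → root in [0.176750, 0.431500]
step 3: m = 0.304125, f(m) = -0.208192 < 0 → root in [0.304125, 0.431500]
step 4: m = 0.367812, f(m) = -0.081776 < 0 → root in [0.367812, 0.431500]
Midpoint of [0.367812, 0.431500] = 0.399656

0.39966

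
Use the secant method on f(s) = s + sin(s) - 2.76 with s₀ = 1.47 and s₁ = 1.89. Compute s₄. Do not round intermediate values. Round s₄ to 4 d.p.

1.7823

f(s_0) = -0.295076, f(s_1) = 0.079486
s_2 = 1.890000 - (0.079486)·(1.890000 - 1.470000)/(0.079486 - (-0.295076)) = 1.800872; f(s_2) = 0.014521
s_3 = 1.800872 - (0.014521)·(1.800872 - 1.890000)/(0.014521 - (0.079486)) = 1.780950; f(s_3) = -0.001051
s_4 = 1.780950 - (-0.001051)·(1.780950 - 1.800872)/(-0.001051 - (0.014521)) = 1.782295; f(s_4) = 0.000012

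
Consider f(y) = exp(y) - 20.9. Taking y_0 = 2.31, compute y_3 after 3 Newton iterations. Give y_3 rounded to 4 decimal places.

3.0411

Newton update: y ← y − f(y)/f'(y).
f'(y) = exp(y)
y_0 = 2.310000: f = -10.825575, f' = 10.074425 → y_1 = 2.310000 - (-10.825575)/(10.074425) = 3.384560
y_1 = 3.384560: f = 8.605012, f' = 29.505012 → y_2 = 3.384560 - (8.605012)/(29.505012) = 3.092914
y_2 = 3.092914: f = 1.141221, f' = 22.041221 → y_3 = 3.092914 - (1.141221)/(22.041221) = 3.041138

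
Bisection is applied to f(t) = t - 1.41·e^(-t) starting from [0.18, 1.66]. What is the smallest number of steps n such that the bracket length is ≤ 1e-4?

14

Initial width b − a = 1.66 − 0.18 = 1.480000.
After n steps the width is (b−a)/2^n; need (b−a)/2^n ≤ 1e-4.
So n ≥ log₂(1.480000/1e-4) = log₂(14800.0000) ≈ 13.8533.
Hence n = 14.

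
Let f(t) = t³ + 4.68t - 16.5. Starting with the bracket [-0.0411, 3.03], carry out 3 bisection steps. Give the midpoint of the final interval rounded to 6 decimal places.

2.070281

f(-0.041100) = -16.692417, f(3.030000) = 25.498527 (opposite signs)
step 1: m = 1.494450, f(m) = -6.168298 < 0 → root in [1.494450, 3.030000]
step 2: m = 2.262225, f(m) = 5.664516 > 0 → root in [1.494450, 2.262225]
step 3: m = 1.878337, f(m) = -1.082321 < 0 → root in [1.878337, 2.262225]
Midpoint of [1.878337, 2.262225] = 2.070281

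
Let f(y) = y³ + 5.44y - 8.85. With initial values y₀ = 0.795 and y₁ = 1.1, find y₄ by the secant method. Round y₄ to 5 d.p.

1.25951

f(y_0) = -4.022740, f(y_1) = -1.535000
y_2 = 1.100000 - (-1.535000)·(1.100000 - 0.795000)/(-1.535000 - (-4.022740)) = 1.288193; f(y_2) = 0.295449
y_3 = 1.288193 - (0.295449)·(1.288193 - 1.100000)/(0.295449 - (-1.535000)) = 1.257817; f(y_3) = -0.017478
y_4 = 1.257817 - (-0.017478)·(1.257817 - 1.288193)/(-0.017478 - (0.295449)) = 1.259514; f(y_4) = -0.000185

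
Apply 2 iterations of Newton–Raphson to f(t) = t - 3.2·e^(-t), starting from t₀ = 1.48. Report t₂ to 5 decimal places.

f'(t) = 1 + 3.2·e^(-t)
t_0 = 1.480000: f = 0.751559, f' = 1.728441 → t_1 = 1.480000 - (0.751559)/(1.728441) = 1.045181
t_1 = 1.045181: f = -0.080030, f' = 2.125211 → t_2 = 1.045181 - (-0.080030)/(2.125211) = 1.082838

1.08284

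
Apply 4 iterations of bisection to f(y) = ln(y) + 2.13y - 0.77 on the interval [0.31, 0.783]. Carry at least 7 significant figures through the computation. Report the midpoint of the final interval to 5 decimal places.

0.59084

f(0.310000) = -1.280883, f(0.783000) = 0.653167 (opposite signs)
step 1: m = 0.546500, f(m) = -0.210176 < 0 → root in [0.546500, 0.783000]
step 2: m = 0.664750, f(m) = 0.237573 > 0 → root in [0.546500, 0.664750]
step 3: m = 0.605625, f(m) = 0.018487 > 0 → root in [0.546500, 0.605625]
step 4: m = 0.576062, f(m) = -0.094526 < 0 → root in [0.576062, 0.605625]
Midpoint of [0.576062, 0.605625] = 0.590844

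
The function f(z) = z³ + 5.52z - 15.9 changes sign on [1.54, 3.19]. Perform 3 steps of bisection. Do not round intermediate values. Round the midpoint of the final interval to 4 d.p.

f(1.540000) = -3.746936, f(3.190000) = 34.170559 (opposite signs)
step 1: m = 2.365000, f(m) = 10.382777 > 0 → root in [1.540000, 2.365000]
step 2: m = 1.952500, f(m) = 2.321230 > 0 → root in [1.540000, 1.952500]
step 3: m = 1.746250, f(m) = -0.935704 < 0 → root in [1.746250, 1.952500]
Midpoint of [1.746250, 1.952500] = 1.849375

1.8494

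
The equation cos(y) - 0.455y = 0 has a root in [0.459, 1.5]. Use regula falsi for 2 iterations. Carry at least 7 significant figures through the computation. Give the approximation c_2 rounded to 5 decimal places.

1.06179

f(0.459000) = 0.687651, f(1.500000) = -0.611763
step 1: c = 1.009898, f(c) = 0.072443 > 0 → new bracket [1.009898, 1.500000]
step 2: c = 1.061790, f(c) = 0.004196 > 0 → new bracket [1.061790, 1.500000]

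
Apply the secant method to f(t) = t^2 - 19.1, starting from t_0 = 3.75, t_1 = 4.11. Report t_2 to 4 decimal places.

4.3909

f(t_0) = -5.037500, f(t_1) = -2.207900
t_2 = 4.110000 - (-2.207900)·(4.110000 - 3.750000)/(-2.207900 - (-5.037500)) = 4.390903; f(t_2) = 0.180032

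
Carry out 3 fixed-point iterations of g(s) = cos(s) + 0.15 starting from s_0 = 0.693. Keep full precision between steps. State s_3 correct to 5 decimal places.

s_1 = g(0.693000) = 0.919333
s_2 = g(0.919333) = 0.756351
s_3 = g(0.756351) = 0.877345

0.87735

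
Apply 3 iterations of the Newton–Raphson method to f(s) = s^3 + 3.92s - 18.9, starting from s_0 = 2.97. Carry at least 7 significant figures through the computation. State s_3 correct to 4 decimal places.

f'(s) = 3s^2 + 3.92
s_0 = 2.970000: f = 18.940473, f' = 30.382700 → s_1 = 2.970000 - (18.940473)/(30.382700) = 2.346603
s_1 = 2.346603: f = 3.220368, f' = 20.439642 → s_2 = 2.346603 - (3.220368)/(20.439642) = 2.189048
s_2 = 2.189048: f = 0.170842, f' = 18.295798 → s_3 = 2.189048 - (0.170842)/(18.295798) = 2.179711

2.1797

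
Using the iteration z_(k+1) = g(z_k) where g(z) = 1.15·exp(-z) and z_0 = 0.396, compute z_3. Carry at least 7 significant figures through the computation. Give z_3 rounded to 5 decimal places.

0.67665

z_1 = g(0.396000) = 0.773958
z_2 = g(0.773958) = 0.530362
z_3 = g(0.530362) = 0.676651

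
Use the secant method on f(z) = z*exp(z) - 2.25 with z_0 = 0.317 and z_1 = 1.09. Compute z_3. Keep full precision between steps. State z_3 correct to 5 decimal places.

0.89550

Secant update: z_(k+1) = z_k − f(z_k)·(z_k − z_(k-1))/(f(z_k) − f(z_(k-1))).
f(z_0) = -1.814758, f(z_1) = 0.991959
z_2 = 1.090000 - (0.991959)·(1.090000 - 0.317000)/(0.991959 - (-1.814758)) = 0.816804; f(z_2) = -0.401365
z_3 = 0.816804 - (-0.401365)·(0.816804 - 1.090000)/(-0.401365 - (0.991959)) = 0.895502; f(z_3) = -0.057308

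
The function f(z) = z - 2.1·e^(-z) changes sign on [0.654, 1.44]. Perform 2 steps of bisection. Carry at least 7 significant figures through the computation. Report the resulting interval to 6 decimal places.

f(0.654000) = -0.437920, f(1.440000) = 0.942452 (opposite signs)
step 1: m = 1.047000, f(m) = 0.309923 > 0 → root in [0.654000, 1.047000]
step 2: m = 0.850500, f(m) = -0.046623 < 0 → root in [0.850500, 1.047000]

[0.850500, 1.047000]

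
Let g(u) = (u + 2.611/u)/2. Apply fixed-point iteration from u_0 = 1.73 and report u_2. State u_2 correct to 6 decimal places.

u_1 = g(1.730000) = 1.619624
u_2 = g(1.619624) = 1.615863

1.615863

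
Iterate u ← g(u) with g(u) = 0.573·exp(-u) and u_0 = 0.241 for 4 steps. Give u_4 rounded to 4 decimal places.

u_1 = g(0.241000) = 0.450287
u_2 = g(0.450287) = 0.365256
u_3 = g(0.365256) = 0.397673
u_4 = g(0.397673) = 0.384988

0.3850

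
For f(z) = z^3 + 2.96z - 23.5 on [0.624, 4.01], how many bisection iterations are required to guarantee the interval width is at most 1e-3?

12

Initial width b − a = 4.01 − 0.624 = 3.386000.
After n steps the width is (b−a)/2^n; need (b−a)/2^n ≤ 1e-3.
So n ≥ log₂(3.386000/1e-3) = log₂(3386.0000) ≈ 11.7254.
Hence n = 12.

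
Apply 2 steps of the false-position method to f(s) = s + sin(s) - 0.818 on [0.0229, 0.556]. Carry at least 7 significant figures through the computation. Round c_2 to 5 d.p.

0.41503

f(0.022900) = -0.772202, f(0.556000) = 0.265793
step 1: c = 0.419492, f(c) = 0.008789 > 0 → new bracket [0.022900, 0.419492]
step 2: c = 0.415029, f(c) = 0.000246 > 0 → new bracket [0.022900, 0.415029]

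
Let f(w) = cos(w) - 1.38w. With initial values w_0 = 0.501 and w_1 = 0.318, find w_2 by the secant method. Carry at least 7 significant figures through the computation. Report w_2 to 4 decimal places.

Secant update: w_(k+1) = w_k − f(w_k)·(w_k − w_(k-1))/(f(w_k) − f(w_(k-1))).
f(w_0) = 0.185723, f(w_1) = 0.511023
w_2 = 0.318000 - (0.511023)·(0.318000 - 0.501000)/(0.511023 - (0.185723)) = 0.605480; f(w_2) = -0.013333

0.6055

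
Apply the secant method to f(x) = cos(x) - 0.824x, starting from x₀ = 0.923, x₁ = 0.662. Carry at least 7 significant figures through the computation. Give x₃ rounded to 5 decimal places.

f(x_0) = -0.157121, f(x_1) = 0.243276
x_2 = 0.662000 - (0.243276)·(0.662000 - 0.923000)/(0.243276 - (-0.157121)) = 0.820580; f(x_2) = 0.005639
x_3 = 0.820580 - (0.005639)·(0.820580 - 0.662000)/(0.005639 - (0.243276)) = 0.824343; f(x_3) = -0.000219

0.82434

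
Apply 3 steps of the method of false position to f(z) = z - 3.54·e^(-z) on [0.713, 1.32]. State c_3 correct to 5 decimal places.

1.13660

False-position update: c = (a·f(b) − b·f(a))/(f(b) − f(a)); replace the endpoint whose sign matches f(c).
f(0.713000) = -1.022207, f(1.320000) = 0.374341
step 1: c = 1.157295, f(c) = 0.044549 > 0 → new bracket [0.713000, 1.157295]
step 2: c = 1.138741, f(c) = 0.005156 > 0 → new bracket [0.713000, 1.138741]
step 3: c = 1.136605, f(c) = 0.000595 > 0 → new bracket [0.713000, 1.136605]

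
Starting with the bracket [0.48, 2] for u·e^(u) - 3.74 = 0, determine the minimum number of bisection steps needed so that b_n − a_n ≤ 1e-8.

28

Initial width b − a = 2 − 0.48 = 1.520000.
After n steps the width is (b−a)/2^n; need (b−a)/2^n ≤ 1e-8.
So n ≥ log₂(1.520000/1e-8) = log₂(152000000.0000) ≈ 27.1795.
Hence n = 28.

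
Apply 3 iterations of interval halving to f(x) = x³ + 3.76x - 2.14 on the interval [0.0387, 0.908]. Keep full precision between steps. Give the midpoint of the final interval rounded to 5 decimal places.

0.52768

f(0.038700) = -1.994430, f(0.908000) = 2.022693 (opposite signs)
step 1: m = 0.473350, f(m) = -0.254145 < 0 → root in [0.473350, 0.908000]
step 2: m = 0.690675, f(m) = 0.786412 > 0 → root in [0.473350, 0.690675]
step 3: m = 0.582013, f(m) = 0.245517 > 0 → root in [0.473350, 0.582013]
Midpoint of [0.473350, 0.582013] = 0.527681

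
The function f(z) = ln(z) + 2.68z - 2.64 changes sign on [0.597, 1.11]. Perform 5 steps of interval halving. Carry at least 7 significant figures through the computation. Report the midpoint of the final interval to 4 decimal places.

f(0.597000) = -1.555878, f(1.110000) = 0.439160 (opposite signs)
step 1: m = 0.853500, f(m) = -0.511030 < 0 → root in [0.853500, 1.110000]
step 2: m = 0.981750, f(m) = -0.027329 < 0 → root in [0.981750, 1.110000]
step 3: m = 1.045875, f(m) = 0.207799 > 0 → root in [0.981750, 1.045875]
step 4: m = 1.013813, f(m) = 0.090735 > 0 → root in [0.981750, 1.013813]
step 5: m = 0.997781, f(m) = 0.031833 > 0 → root in [0.981750, 0.997781]
Midpoint of [0.981750, 0.997781] = 0.989766

0.9898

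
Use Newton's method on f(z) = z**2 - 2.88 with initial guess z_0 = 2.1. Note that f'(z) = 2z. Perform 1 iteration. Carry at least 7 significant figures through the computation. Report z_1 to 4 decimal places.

Newton update: z ← z − f(z)/f'(z).
z_0 = 2.100000: f = 1.530000, f' = 4.200000 → z_1 = 2.100000 - (1.530000)/(4.200000) = 1.735714

1.7357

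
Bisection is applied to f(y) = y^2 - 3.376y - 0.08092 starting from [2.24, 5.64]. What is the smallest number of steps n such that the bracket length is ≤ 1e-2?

Initial width b − a = 5.64 − 2.24 = 3.400000.
After n steps the width is (b−a)/2^n; need (b−a)/2^n ≤ 1e-2.
So n ≥ log₂(3.400000/1e-2) = log₂(340.0000) ≈ 8.4094.
Hence n = 9.

9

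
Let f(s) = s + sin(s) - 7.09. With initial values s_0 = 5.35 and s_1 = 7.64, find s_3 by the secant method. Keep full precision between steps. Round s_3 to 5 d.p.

6.67449

f(s_0) = -2.543520, f(s_1) = 1.527193
s_2 = 7.640000 - (1.527193)·(7.640000 - 5.350000)/(1.527193 - (-2.543520)) = 6.780870; f(s_2) = 0.168262
s_3 = 6.780870 - (0.168262)·(6.780870 - 7.640000)/(0.168262 - (1.527193)) = 6.674493; f(s_3) = -0.034110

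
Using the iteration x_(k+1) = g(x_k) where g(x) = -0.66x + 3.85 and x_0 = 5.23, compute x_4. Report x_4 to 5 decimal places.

2.87158

x_1 = g(5.230000) = 0.398200
x_2 = g(0.398200) = 3.587188
x_3 = g(3.587188) = 1.482456
x_4 = g(1.482456) = 2.871579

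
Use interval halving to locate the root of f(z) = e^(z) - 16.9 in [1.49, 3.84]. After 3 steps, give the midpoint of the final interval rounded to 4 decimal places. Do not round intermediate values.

2.8119

f(1.490000) = -12.462904, f(3.840000) = 29.625474 (opposite signs)
step 1: m = 2.665000, f(m) = -2.532050 < 0 → root in [2.665000, 3.840000]
step 2: m = 3.252500, f(m) = 8.954896 > 0 → root in [2.665000, 3.252500]
step 3: m = 2.958750, f(m) = 2.373864 > 0 → root in [2.665000, 2.958750]
Midpoint of [2.665000, 2.958750] = 2.811875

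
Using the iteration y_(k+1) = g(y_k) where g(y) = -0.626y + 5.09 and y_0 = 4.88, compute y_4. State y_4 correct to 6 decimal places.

3.399065

y_1 = g(4.880000) = 2.035120
y_2 = g(2.035120) = 3.816015
y_3 = g(3.816015) = 2.701175
y_4 = g(2.701175) = 3.399065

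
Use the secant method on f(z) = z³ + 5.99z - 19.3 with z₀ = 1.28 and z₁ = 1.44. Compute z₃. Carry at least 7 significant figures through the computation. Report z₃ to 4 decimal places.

1.9350

f(z_0) = -9.535648, f(z_1) = -7.688416
z_2 = 1.440000 - (-7.688416)·(1.440000 - 1.280000)/(-7.688416 - (-9.535648)) = 2.105940; f(z_2) = 2.654399
z_3 = 2.105940 - (2.654399)·(2.105940 - 1.440000)/(2.654399 - (-7.688416)) = 1.935032; f(z_3) = -0.463718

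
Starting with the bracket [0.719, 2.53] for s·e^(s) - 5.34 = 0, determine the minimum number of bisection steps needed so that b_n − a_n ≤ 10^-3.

Initial width b − a = 2.53 − 0.719 = 1.811000.
After n steps the width is (b−a)/2^n; need (b−a)/2^n ≤ 10^-3.
So n ≥ log₂(1.811000/10^-3) = log₂(1811.0000) ≈ 10.8226.
Hence n = 11.

11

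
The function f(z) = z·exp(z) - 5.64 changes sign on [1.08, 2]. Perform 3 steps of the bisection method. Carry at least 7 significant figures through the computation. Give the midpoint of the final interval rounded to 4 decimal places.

f(1.080000) = -2.459746, f(2.000000) = 9.138112 (opposite signs)
step 1: m = 1.540000, f(m) = 1.543469 > 0 → root in [1.080000, 1.540000]
step 2: m = 1.310000, f(m) = -0.784912 < 0 → root in [1.310000, 1.540000]
step 3: m = 1.425000, f(m) = 0.284947 > 0 → root in [1.310000, 1.425000]
Midpoint of [1.310000, 1.425000] = 1.367500

1.3675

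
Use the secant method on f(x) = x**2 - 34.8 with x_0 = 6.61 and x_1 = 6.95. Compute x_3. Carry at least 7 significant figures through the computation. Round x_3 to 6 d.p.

Secant update: x_(k+1) = x_k − f(x_k)·(x_k − x_(k-1))/(f(x_k) − f(x_(k-1))).
f(x_0) = 8.892100, f(x_1) = 13.502500
x_2 = 6.950000 - (13.502500)·(6.950000 - 6.610000)/(13.502500 - (8.892100)) = 5.954240; f(x_2) = 0.652979
x_3 = 5.954240 - (0.652979)·(5.954240 - 6.950000)/(0.652979 - (13.502500)) = 5.903639; f(x_3) = 0.052948

5.903639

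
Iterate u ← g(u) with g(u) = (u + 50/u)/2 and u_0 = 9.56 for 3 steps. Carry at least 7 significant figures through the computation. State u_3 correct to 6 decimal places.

u_1 = g(9.560000) = 7.395063
u_2 = g(7.395063) = 7.078165
u_3 = g(7.078165) = 7.071071

7.071071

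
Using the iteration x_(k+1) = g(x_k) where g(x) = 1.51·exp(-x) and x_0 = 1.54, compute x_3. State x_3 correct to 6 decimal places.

x_1 = g(1.540000) = 0.323715
x_2 = g(0.323715) = 1.092419
x_3 = g(1.092419) = 0.506460

0.506460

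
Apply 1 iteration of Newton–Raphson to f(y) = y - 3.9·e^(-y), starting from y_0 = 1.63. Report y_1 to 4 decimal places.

f'(y) = 1 + 3.9·e^(-y)
y_0 = 1.630000: f = 0.865875, f' = 1.764125 → y_1 = 1.630000 - (0.865875)/(1.764125) = 1.139176

1.1392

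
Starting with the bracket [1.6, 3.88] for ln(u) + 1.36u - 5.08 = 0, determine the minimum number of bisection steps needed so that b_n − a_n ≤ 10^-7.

Initial width b − a = 3.88 − 1.6 = 2.280000.
After n steps the width is (b−a)/2^n; need (b−a)/2^n ≤ 10^-7.
So n ≥ log₂(2.280000/10^-7) = log₂(22800000.0000) ≈ 24.4425.
Hence n = 25.

25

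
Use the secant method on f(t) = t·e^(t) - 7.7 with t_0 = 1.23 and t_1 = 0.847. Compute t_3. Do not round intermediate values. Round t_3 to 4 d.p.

1.4440

f(t_0) = -3.491888, f(t_1) = -5.724255
t_2 = 0.847000 - (-5.724255)·(0.847000 - 1.230000)/(-5.724255 - (-3.491888)) = 1.829092; f(t_2) = 3.691999
t_3 = 1.829092 - (3.691999)·(1.829092 - 0.847000)/(3.691999 - (-5.724255)) = 1.444025; f(t_3) = -1.580624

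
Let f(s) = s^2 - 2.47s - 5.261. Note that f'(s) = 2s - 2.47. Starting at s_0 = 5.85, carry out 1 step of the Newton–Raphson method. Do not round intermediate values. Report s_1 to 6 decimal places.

Newton update: s ← s − f(s)/f'(s).
s_0 = 5.850000: f = 14.512000, f' = 9.230000 → s_1 = 5.850000 - (14.512000)/(9.230000) = 4.277736

4.277736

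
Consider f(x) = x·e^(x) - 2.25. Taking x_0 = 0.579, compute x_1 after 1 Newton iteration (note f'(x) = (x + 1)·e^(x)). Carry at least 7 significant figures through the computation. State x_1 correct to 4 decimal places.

x_0 = 0.579000: f = -1.216917, f' = 2.817336 → x_1 = 0.579000 - (-1.216917)/(2.817336) = 1.010939

1.0109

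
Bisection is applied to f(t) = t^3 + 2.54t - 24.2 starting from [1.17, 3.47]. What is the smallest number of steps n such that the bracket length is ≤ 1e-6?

22

Initial width b − a = 3.47 − 1.17 = 2.300000.
After n steps the width is (b−a)/2^n; need (b−a)/2^n ≤ 1e-6.
So n ≥ log₂(2.300000/1e-6) = log₂(2300000.0000) ≈ 21.1332.
Hence n = 22.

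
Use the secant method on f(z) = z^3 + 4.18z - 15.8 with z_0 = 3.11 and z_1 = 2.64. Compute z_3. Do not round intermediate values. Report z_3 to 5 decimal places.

f(z_0) = 27.280031, f(z_1) = 13.634944
z_2 = 2.640000 - (13.634944)·(2.640000 - 3.110000)/(13.634944 - (27.280031)) = 2.170349; f(z_2) = 3.495310
z_3 = 2.170349 - (3.495310)·(2.170349 - 2.640000)/(3.495310 - (13.634944)) = 2.008453; f(z_3) = 0.697192

2.00845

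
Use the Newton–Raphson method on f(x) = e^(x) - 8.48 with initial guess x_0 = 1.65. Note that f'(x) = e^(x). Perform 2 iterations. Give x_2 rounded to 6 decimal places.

2.147183

x_0 = 1.650000: f = -3.273020, f' = 5.206980 → x_1 = 1.650000 - (-3.273020)/(5.206980) = 2.278583
x_1 = 2.278583: f = 1.282839, f' = 9.762839 → x_2 = 2.278583 - (1.282839)/(9.762839) = 2.147183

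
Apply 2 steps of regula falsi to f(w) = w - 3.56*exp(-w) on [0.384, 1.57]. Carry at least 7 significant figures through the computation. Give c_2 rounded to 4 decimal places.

f(0.384000) = -2.040828, f(1.570000) = 0.829359
step 1: c = 1.227298, f(c) = 0.183920 > 0 → new bracket [0.384000, 1.227298]
step 2: c = 1.157582, f(c) = 0.038870 > 0 → new bracket [0.384000, 1.157582]

1.1576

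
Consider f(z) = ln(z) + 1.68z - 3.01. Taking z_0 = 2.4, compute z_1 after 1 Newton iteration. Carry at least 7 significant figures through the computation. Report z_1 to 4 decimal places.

Newton update: z ← z − f(z)/f'(z).
f'(z) = 1/z + 1.68
z_0 = 2.400000: f = 1.897469, f' = 2.096667 → z_1 = 2.400000 - (1.897469)/(2.096667) = 1.495007

1.4950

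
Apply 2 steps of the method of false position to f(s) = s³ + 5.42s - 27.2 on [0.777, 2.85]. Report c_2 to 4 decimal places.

2.3814

False-position update: c = (a·f(b) − b·f(a))/(f(b) − f(a)); replace the endpoint whose sign matches f(c).
f(0.777000) = -22.519563, f(2.850000) = 11.396125
step 1: c = 2.153444, f(c) = -5.542117 < 0 → new bracket [2.153444, 2.850000]
step 2: c = 2.381354, f(c) = -0.788763 < 0 → new bracket [2.381354, 2.850000]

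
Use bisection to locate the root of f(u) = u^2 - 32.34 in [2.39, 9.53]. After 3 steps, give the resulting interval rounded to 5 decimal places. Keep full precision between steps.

[5.06750, 5.96000]

f(2.390000) = -26.627900, f(9.530000) = 58.480900 (opposite signs)
step 1: m = 5.960000, f(m) = 3.181600 > 0 → root in [2.390000, 5.960000]
step 2: m = 4.175000, f(m) = -14.909375 < 0 → root in [4.175000, 5.960000]
step 3: m = 5.067500, f(m) = -6.660444 < 0 → root in [5.067500, 5.960000]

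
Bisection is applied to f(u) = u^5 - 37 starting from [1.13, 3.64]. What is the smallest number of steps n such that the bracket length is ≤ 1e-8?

28

Initial width b − a = 3.64 − 1.13 = 2.510000.
After n steps the width is (b−a)/2^n; need (b−a)/2^n ≤ 1e-8.
So n ≥ log₂(2.510000/1e-8) = log₂(251000000.0000) ≈ 27.9031.
Hence n = 28.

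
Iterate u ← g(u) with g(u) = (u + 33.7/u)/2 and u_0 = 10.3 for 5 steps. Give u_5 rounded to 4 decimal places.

u_1 = g(10.300000) = 6.785922
u_2 = g(6.785922) = 5.876043
u_3 = g(5.876043) = 5.805598
u_4 = g(5.805598) = 5.805170
u_5 = g(5.805170) = 5.805170

5.8052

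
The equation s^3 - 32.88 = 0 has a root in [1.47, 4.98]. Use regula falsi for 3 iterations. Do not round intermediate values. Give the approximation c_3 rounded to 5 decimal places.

3.04200

f(1.470000) = -29.703477, f(4.980000) = 90.625992
step 1: c = 2.336448, f(c) = -20.125359 < 0 → new bracket [2.336448, 4.980000]
step 2: c = 2.816825, f(c) = -10.529891 < 0 → new bracket [2.816825, 4.980000]
step 3: c = 3.042002, f(c) = -4.729987 < 0 → new bracket [3.042002, 4.980000]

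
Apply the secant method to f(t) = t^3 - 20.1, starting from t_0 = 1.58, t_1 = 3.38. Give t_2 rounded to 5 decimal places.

Secant update: t_(k+1) = t_k − f(t_k)·(t_k − t_(k-1))/(f(t_k) − f(t_(k-1))).
f(t_0) = -16.155688, f(t_1) = 18.514472
t_2 = 3.380000 - (18.514472)·(3.380000 - 1.580000)/(18.514472 - (-16.155688)) = 2.418769; f(t_2) = -5.949137

2.41877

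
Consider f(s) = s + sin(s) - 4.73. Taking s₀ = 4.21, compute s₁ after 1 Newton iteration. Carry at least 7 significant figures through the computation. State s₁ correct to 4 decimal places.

6.9033

Newton update: s ← s − f(s)/f'(s).
f'(s) = 1 + cos(s)
s_0 = 4.210000: f = -1.396435, f' = 0.518479 → s_1 = 4.210000 - (-1.396435)/(0.518479) = 6.903328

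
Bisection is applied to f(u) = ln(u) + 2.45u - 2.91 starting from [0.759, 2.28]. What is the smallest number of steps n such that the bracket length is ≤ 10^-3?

11

Initial width b − a = 2.28 − 0.759 = 1.521000.
After n steps the width is (b−a)/2^n; need (b−a)/2^n ≤ 10^-3.
So n ≥ log₂(1.521000/10^-3) = log₂(1521.0000) ≈ 10.5708.
Hence n = 11.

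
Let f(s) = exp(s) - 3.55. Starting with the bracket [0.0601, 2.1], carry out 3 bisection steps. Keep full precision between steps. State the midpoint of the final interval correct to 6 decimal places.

f(0.060100) = -2.488057, f(2.100000) = 4.616170 (opposite signs)
step 1: m = 1.080050, f(m) = -0.605173 < 0 → root in [1.080050, 2.100000]
step 2: m = 1.590025, f(m) = 1.353872 > 0 → root in [1.080050, 1.590025]
step 3: m = 1.335037, f(m) = 0.250138 > 0 → root in [1.080050, 1.335037]
Midpoint of [1.080050, 1.335037] = 1.207544

1.207544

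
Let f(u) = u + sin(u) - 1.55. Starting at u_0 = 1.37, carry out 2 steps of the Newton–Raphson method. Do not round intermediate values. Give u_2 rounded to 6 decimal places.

0.816732

f'(u) = 1 + cos(u)
u_0 = 1.370000: f = 0.799908, f' = 1.199450 → u_1 = 1.370000 - (0.799908)/(1.199450) = 0.703104
u_1 = 0.703104: f = -0.200307, f' = 1.762839 → u_2 = 0.703104 - (-0.200307)/(1.762839) = 0.816732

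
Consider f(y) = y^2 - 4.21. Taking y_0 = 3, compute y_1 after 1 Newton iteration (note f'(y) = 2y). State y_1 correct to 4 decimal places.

y_0 = 3.000000: f = 4.790000, f' = 6.000000 → y_1 = 3.000000 - (4.790000)/(6.000000) = 2.201667

2.2017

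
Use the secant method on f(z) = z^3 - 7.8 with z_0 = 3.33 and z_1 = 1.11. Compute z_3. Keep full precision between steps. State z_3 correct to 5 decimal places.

f(z_0) = 29.126037, f(z_1) = -6.432369
z_2 = 1.110000 - (-6.432369)·(1.110000 - 3.330000)/(-6.432369 - (29.126037)) = 1.511589; f(z_2) = -4.346169
z_3 = 1.511589 - (-4.346169)·(1.511589 - 1.110000)/(-4.346169 - (-6.432369)) = 2.348217; f(z_3) = 5.148356

2.34822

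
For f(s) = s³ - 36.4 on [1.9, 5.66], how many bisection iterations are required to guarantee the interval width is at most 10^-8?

Initial width b − a = 5.66 − 1.9 = 3.760000.
After n steps the width is (b−a)/2^n; need (b−a)/2^n ≤ 10^-8.
So n ≥ log₂(3.760000/10^-8) = log₂(376000000.0000) ≈ 28.4862.
Hence n = 29.

29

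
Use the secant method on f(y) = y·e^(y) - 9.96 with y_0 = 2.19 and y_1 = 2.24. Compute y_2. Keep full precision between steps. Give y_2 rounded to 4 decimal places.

f(y_0) = 9.608117, f(y_1) = 11.081062
y_2 = 2.240000 - (11.081062)·(2.240000 - 2.190000)/(11.081062 - (9.608117)) = 1.863847; f(y_2) = 2.059007

1.8638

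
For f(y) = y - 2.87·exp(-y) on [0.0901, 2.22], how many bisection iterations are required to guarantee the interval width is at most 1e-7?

Initial width b − a = 2.22 − 0.0901 = 2.129900.
After n steps the width is (b−a)/2^n; need (b−a)/2^n ≤ 1e-7.
So n ≥ log₂(2.129900/1e-7) = log₂(21299000.0000) ≈ 24.3443.
Hence n = 25.

25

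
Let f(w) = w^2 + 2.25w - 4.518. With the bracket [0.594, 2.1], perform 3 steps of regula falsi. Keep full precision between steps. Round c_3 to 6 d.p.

False-position update: c = (a·f(b) − b·f(a))/(f(b) − f(a)); replace the endpoint whose sign matches f(c).
f(0.594000) = -2.828664, f(2.100000) = 4.617000
step 1: c = 1.166141, f(c) = -0.534299 < 0 → new bracket [1.166141, 2.100000]
step 2: c = 1.263002, f(c) = -0.081072 < 0 → new bracket [1.263002, 2.100000]
step 3: c = 1.277445, f(c) = -0.011881 < 0 → new bracket [1.277445, 2.100000]

1.277445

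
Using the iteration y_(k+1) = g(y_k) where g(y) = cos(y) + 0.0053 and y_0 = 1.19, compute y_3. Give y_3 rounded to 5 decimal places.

0.59905

y_1 = g(1.190000) = 0.376960
y_2 = g(0.376960) = 0.935088
y_3 = g(0.935088) = 0.599048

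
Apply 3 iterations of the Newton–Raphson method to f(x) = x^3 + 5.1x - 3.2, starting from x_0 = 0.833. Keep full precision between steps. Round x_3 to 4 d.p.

0.5877

Newton update: x ← x − f(x)/f'(x).
f'(x) = 3x^2 + 5.1
x_0 = 0.833000: f = 1.626310, f' = 7.181667 → x_1 = 0.833000 - (1.626310)/(7.181667) = 0.606547
x_1 = 0.606547: f = 0.116538, f' = 6.203698 → x_2 = 0.606547 - (0.116538)/(6.203698) = 0.587762
x_2 = 0.587762: f = 0.000635, f' = 6.136392 → x_3 = 0.587762 - (0.000635)/(6.136392) = 0.587658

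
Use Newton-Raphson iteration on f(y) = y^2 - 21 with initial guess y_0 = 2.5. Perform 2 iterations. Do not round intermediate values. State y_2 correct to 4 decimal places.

f'(y) = 2y
y_0 = 2.500000: f = -14.750000, f' = 5.000000 → y_1 = 2.500000 - (-14.750000)/(5.000000) = 5.450000
y_1 = 5.450000: f = 8.702500, f' = 10.900000 → y_2 = 5.450000 - (8.702500)/(10.900000) = 4.651606

4.6516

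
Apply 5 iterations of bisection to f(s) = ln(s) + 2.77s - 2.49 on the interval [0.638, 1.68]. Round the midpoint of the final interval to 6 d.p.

f(0.638000) = -1.172157, f(1.680000) = 2.682394 (opposite signs)
step 1: m = 1.159000, f(m) = 0.867988 > 0 → root in [0.638000, 1.159000]
step 2: m = 0.898500, f(m) = -0.108184 < 0 → root in [0.898500, 1.159000]
step 3: m = 1.028750, f(m) = 0.387982 > 0 → root in [0.898500, 1.028750]
step 4: m = 0.963625, f(m) = 0.142188 > 0 → root in [0.898500, 0.963625]
step 5: m = 0.931063, f(m) = 0.017614 > 0 → root in [0.898500, 0.931063]
Midpoint of [0.898500, 0.931063] = 0.914781

0.914781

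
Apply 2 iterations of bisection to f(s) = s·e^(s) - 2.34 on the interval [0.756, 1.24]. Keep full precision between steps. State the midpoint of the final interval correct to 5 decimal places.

f(0.756000) = -0.729916, f(1.240000) = 1.944961 (opposite signs)
step 1: m = 0.998000, f(m) = 0.367425 > 0 → root in [0.756000, 0.998000]
step 2: m = 0.877000, f(m) = -0.231975 < 0 → root in [0.877000, 0.998000]
Midpoint of [0.877000, 0.998000] = 0.937500

0.93750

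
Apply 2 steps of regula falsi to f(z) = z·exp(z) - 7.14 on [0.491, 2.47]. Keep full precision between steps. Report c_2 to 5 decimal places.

f(0.491000) = -6.337731, f(2.470000) = 22.061444
step 1: c = 0.932646, f(c) = -4.769939 < 0 → new bracket [0.932646, 2.470000]
step 2: c = 1.205948, f(c) = -3.112224 < 0 → new bracket [1.205948, 2.470000]

1.20595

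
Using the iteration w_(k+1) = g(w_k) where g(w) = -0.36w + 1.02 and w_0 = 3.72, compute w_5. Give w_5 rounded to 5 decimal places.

0.73204

w_1 = g(3.720000) = -0.319200
w_2 = g(-0.319200) = 1.134912
w_3 = g(1.134912) = 0.611432
w_4 = g(0.611432) = 0.799885
w_5 = g(0.799885) = 0.732042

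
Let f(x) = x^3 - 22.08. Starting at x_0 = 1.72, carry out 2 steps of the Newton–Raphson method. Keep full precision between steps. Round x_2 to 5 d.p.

f'(x) = 3x^2
x_0 = 1.720000: f = -16.991552, f' = 8.875200 → x_1 = 1.720000 - (-16.991552)/(8.875200) = 3.634498
x_1 = 3.634498: f = 25.930174, f' = 39.628726 → x_2 = 3.634498 - (25.930174)/(39.628726) = 2.980170

2.98017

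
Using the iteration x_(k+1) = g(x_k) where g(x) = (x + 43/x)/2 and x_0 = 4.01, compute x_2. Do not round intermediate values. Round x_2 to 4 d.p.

x_1 = g(4.010000) = 7.366596
x_2 = g(7.366596) = 6.601878

6.6019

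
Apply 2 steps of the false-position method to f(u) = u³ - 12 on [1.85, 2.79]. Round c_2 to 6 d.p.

2.271326

False-position update: c = (a·f(b) − b·f(a))/(f(b) − f(a)); replace the endpoint whose sign matches f(c).
f(1.850000) = -5.668375, f(2.790000) = 9.717639
step 1: c = 2.196306, f(c) = -1.405544 < 0 → new bracket [2.196306, 2.790000]
step 2: c = 2.271326, f(c) = -0.282401 < 0 → new bracket [2.271326, 2.790000]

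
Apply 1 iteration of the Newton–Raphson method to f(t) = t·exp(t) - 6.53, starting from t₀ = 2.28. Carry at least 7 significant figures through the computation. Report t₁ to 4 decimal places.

f'(t) = (t + 1)·exp(t)
t_0 = 2.280000: f = 15.760831, f' = 32.067512 → t_1 = 2.280000 - (15.760831)/(32.067512) = 1.788511

1.7885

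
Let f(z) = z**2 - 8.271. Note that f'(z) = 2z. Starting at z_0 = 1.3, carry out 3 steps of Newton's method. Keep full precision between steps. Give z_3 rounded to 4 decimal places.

2.8783

z_0 = 1.300000: f = -6.581000, f' = 2.600000 → z_1 = 1.300000 - (-6.581000)/(2.600000) = 3.831154
z_1 = 3.831154: f = 6.406740, f' = 7.662308 → z_2 = 3.831154 - (6.406740)/(7.662308) = 2.995017
z_2 = 2.995017: f = 0.699125, f' = 5.990033 → z_3 = 2.995017 - (0.699125)/(5.990033) = 2.878302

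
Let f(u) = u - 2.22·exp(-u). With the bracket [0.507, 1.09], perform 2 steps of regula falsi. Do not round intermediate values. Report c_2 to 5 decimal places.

0.90309

f(0.507000) = -0.830105, f(1.090000) = 0.343599
step 1: c = 0.919328, f(c) = 0.034021 > 0 → new bracket [0.507000, 0.919328]
step 2: c = 0.903094, f(c) = 0.003299 > 0 → new bracket [0.507000, 0.903094]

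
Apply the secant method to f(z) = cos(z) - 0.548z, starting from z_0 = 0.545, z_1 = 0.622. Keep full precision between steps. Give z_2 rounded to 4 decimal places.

1.0514

Secant update: z_(k+1) = z_k − f(z_k)·(z_k − z_(k-1))/(f(z_k) − f(z_(k-1))).
f(z_0) = 0.556467, f(z_1) = 0.471859
z_2 = 0.622000 - (0.471859)·(0.622000 - 0.545000)/(0.471859 - (0.556467)) = 1.051426; f(z_2) = -0.079848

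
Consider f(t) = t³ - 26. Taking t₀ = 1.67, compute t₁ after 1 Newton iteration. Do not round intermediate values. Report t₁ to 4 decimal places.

4.2209

Newton update: t ← t − f(t)/f'(t).
f'(t) = 3t²
t_0 = 1.670000: f = -21.342537, f' = 8.366700 → t_1 = 1.670000 - (-21.342537)/(8.366700) = 4.220891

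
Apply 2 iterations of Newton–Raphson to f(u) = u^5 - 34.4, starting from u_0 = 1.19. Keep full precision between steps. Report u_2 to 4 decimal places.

3.5249

f'(u) = 5u^4
u_0 = 1.190000: f = -32.013646, f' = 10.026696 → u_1 = 1.190000 - (-32.013646)/(10.026696) = 4.382841
u_1 = 4.382841: f = 1582.855300, f' = 1844.985133 → u_2 = 4.382841 - (1582.855300)/(1844.985133) = 3.524918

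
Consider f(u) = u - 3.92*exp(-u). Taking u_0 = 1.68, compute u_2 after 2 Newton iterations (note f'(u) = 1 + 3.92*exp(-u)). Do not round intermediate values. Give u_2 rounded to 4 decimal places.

1.1902

u_0 = 1.680000: f = 0.949414, f' = 1.730586 → u_1 = 1.680000 - (0.949414)/(1.730586) = 1.131392
u_1 = 1.131392: f = -0.133138, f' = 2.264529 → u_2 = 1.131392 - (-0.133138)/(2.264529) = 1.190184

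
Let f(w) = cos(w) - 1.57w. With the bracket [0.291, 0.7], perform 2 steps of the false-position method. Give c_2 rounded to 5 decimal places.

0.54450

f(0.291000) = 0.501087, f(0.700000) = -0.334158
step 1: c = 0.536371, f(c) = 0.017467 > 0 → new bracket [0.536371, 0.700000]
step 2: c = 0.544499, f(c) = 0.000523 > 0 → new bracket [0.544499, 0.700000]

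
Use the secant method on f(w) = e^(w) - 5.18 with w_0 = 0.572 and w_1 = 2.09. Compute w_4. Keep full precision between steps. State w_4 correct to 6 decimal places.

f(w_0) = -3.408193, f(w_1) = 2.904915
w_2 = 2.090000 - (2.904915)·(2.090000 - 0.572000)/(2.904915 - (-3.408193)) = 1.391507; f(w_2) = -1.159095
w_3 = 1.391507 - (-1.159095)·(1.391507 - 2.090000)/(-1.159095 - (2.904915)) = 1.590724; f(w_3) = -0.272700
w_4 = 1.590724 - (-0.272700)·(1.590724 - 1.391507)/(-0.272700 - (-1.159095)) = 1.652013; f(w_4) = 0.037472

1.652013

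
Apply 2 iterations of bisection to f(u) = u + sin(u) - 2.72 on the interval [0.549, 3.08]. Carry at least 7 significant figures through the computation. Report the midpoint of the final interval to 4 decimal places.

1.4981

f(0.549000) = -1.649166, f(3.080000) = 0.421554 (opposite signs)
step 1: m = 1.814500, f(m) = 0.064951 > 0 → root in [0.549000, 1.814500]
step 2: m = 1.181750, f(m) = -0.612979 < 0 → root in [1.181750, 1.814500]
Midpoint of [1.181750, 1.814500] = 1.498125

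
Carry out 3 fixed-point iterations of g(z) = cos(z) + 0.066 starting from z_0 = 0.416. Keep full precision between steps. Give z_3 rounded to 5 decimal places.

z_1 = g(0.416000) = 0.980713
z_2 = g(0.980713) = 0.622431
z_3 = g(0.622431) = 0.878464

0.87846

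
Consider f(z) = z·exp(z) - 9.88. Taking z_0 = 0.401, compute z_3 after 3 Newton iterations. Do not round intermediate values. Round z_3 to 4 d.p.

f'(z) = (z + 1)·exp(z)
z_0 = 0.401000: f = -9.281180, f' = 2.092137 → z_1 = 0.401000 - (-9.281180)/(2.092137) = 4.837219
z_1 = 4.837219: f = 600.180897, f' = 736.179006 → z_2 = 4.837219 - (600.180897)/(736.179006) = 4.021954
z_2 = 4.021954: f = 214.585450, f' = 280.275500 → z_3 = 4.021954 - (214.585450)/(280.275500) = 3.256331

3.2563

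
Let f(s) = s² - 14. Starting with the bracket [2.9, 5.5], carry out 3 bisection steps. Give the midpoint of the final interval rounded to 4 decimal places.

f(2.900000) = -5.590000, f(5.500000) = 16.250000 (opposite signs)
step 1: m = 4.200000, f(m) = 3.640000 > 0 → root in [2.900000, 4.200000]
step 2: m = 3.550000, f(m) = -1.397500 < 0 → root in [3.550000, 4.200000]
step 3: m = 3.875000, f(m) = 1.015625 > 0 → root in [3.550000, 3.875000]
Midpoint of [3.550000, 3.875000] = 3.712500

3.7125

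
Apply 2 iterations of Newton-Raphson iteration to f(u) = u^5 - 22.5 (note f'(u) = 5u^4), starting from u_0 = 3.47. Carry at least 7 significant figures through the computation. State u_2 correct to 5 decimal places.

u_0 = 3.470000: f = 480.591957, f' = 724.916364 → u_1 = 3.470000 - (480.591957)/(724.916364) = 2.807038
u_1 = 2.807038: f = 151.777575, f' = 310.429661 → u_2 = 2.807038 - (151.777575)/(310.429661) = 2.318111

2.31811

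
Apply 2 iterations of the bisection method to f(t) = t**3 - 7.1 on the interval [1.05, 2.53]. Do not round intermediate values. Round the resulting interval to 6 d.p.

f(1.050000) = -5.942375, f(2.530000) = 9.094277 (opposite signs)
step 1: m = 1.790000, f(m) = -1.364661 < 0 → root in [1.790000, 2.530000]
step 2: m = 2.160000, f(m) = 2.977696 > 0 → root in [1.790000, 2.160000]

[1.790000, 2.160000]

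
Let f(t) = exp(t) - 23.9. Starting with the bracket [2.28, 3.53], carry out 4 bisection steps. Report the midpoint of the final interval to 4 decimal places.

3.1784

f(2.280000) = -14.123320, f(3.530000) = 10.223968 (opposite signs)
step 1: m = 2.905000, f(m) = -5.634756 < 0 → root in [2.905000, 3.530000]
step 2: m = 3.217500, f(m) = 1.065628 > 0 → root in [2.905000, 3.217500]
step 3: m = 3.061250, f(m) = -2.545767 < 0 → root in [3.061250, 3.217500]
step 4: m = 3.139375, f(m) = -0.810569 < 0 → root in [3.139375, 3.217500]
Midpoint of [3.139375, 3.217500] = 3.178437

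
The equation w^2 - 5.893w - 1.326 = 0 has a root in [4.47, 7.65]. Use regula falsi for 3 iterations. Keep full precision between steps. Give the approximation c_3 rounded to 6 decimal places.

6.093458

False-position update: c = (a·f(b) − b·f(a))/(f(b) − f(a)); replace the endpoint whose sign matches f(c).
f(4.470000) = -7.686810, f(7.650000) = 12.115050
step 1: c = 5.704432, f(c) = -2.401672 < 0 → new bracket [5.704432, 7.650000]
step 2: c = 6.026310, f(c) = -0.522630 < 0 → new bracket [6.026310, 7.650000]
step 3: c = 6.093458, f(c) = -0.104518 < 0 → new bracket [6.093458, 7.650000]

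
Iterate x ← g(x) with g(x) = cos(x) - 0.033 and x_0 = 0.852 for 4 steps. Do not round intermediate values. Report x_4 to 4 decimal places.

0.7449

x_1 = g(0.852000) = 0.625479
x_2 = g(0.625479) = 0.777683
x_3 = g(0.777683) = 0.679541
x_4 = g(0.679541) = 0.744861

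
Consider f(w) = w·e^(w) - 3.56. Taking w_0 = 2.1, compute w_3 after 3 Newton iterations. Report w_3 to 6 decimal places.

1.146932

f'(w) = (w + 1)·e^(w)
w_0 = 2.100000: f = 13.588957, f' = 25.315127 → w_1 = 2.100000 - (13.588957)/(25.315127) = 1.563208
w_1 = 1.563208: f = 3.902930, f' = 12.237043 → w_2 = 1.563208 - (3.902930)/(12.237043) = 1.244264
w_2 = 1.244264: f = 0.758069, f' = 7.788449 → w_3 = 1.244264 - (0.758069)/(7.788449) = 1.146932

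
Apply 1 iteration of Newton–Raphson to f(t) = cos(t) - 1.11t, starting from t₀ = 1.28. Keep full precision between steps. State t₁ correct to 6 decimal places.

f'(t) = -sin(t) - 1.11
t_0 = 1.280000: f = -1.134085, f' = -2.068016 → t_1 = 1.280000 - (-1.134085)/(-2.068016) = 0.731607

0.731607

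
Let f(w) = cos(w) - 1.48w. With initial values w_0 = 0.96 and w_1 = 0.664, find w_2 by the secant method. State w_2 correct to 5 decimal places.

0.57540

f(w_0) = -0.847280, f(w_1) = -0.195187
w_2 = 0.664000 - (-0.195187)·(0.664000 - 0.960000)/(-0.195187 - (-0.847280)) = 0.575400; f(w_2) = -0.012618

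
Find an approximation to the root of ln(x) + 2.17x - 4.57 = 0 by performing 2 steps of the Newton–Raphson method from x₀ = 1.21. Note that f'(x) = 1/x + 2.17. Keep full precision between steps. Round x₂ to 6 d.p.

x_0 = 1.210000: f = -1.753680, f' = 2.996446 → x_1 = 1.210000 - (-1.753680)/(2.996446) = 1.795253
x_1 = 1.795253: f = -0.089155, f' = 2.727025 → x_2 = 1.795253 - (-0.089155)/(2.727025) = 1.827946

1.827946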